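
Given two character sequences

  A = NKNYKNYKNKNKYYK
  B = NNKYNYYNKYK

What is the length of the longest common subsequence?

9

One common subsequence of length 9: N [1,2], K [2,3], N [3,5], Y [4,6], Y [7,7], N [11,8], K [12,9], Y [14,10], K [15,11]. dp[15][11] = 9 confirms this is the maximum.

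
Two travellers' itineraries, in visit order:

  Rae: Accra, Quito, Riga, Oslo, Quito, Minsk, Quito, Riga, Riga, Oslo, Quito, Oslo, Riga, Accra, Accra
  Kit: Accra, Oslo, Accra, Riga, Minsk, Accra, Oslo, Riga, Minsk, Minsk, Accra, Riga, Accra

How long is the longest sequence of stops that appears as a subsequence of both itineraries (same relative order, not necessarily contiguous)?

One common subsequence of length 7: Accra [1,3]; then Riga [3,4]; then Minsk [6,5]; then Oslo [12,7]; then Riga [13,8]; then Accra [14,11]; then Accra [15,13]. Since dp[15][13] = 7, nothing longer is possible.

7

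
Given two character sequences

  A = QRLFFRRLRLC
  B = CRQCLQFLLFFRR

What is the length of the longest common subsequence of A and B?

Taking Q [1,6]; then L [3,9]; then F [4,10]; then F [5,11]; then R [7,12]; then R [9,13] gives a common subsequence of length 6. The LCS DP gives dp[11][13] = 6, so this is optimal.

6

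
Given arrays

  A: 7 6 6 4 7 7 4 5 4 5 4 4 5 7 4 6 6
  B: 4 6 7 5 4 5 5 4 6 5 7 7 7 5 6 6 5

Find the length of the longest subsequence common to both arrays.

One common subsequence of length 10: 6 at A[3]=B[2]; then 7 at A[5]=B[3]; then 4 at A[7]=B[5]; then 5 at A[8]=B[6]; then 5 at A[10]=B[7]; then 4 at A[11]=B[8]; then 5 at A[13]=B[10]; then 7 at A[14]=B[13]; then 6 at A[16]=B[15]; then 6 at A[17]=B[16]. The LCS DP gives dp[17][17] = 10, so this is optimal.

10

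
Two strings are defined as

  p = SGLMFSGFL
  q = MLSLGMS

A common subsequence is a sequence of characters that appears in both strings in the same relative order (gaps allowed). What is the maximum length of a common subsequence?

Taking S (p #1, q #3) → G (p #2, q #5) → M (p #4, q #6) → S (p #6, q #7) gives a common subsequence of length 4. The LCS DP gives dp[9][7] = 4, so this is optimal.

4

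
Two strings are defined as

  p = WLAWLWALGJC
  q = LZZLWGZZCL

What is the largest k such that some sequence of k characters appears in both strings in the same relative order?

5

Let dp[i][j] be the LCS length of the first i characters of p and the first j characters of q. dp[i][j] = dp[i-1][j-1]+1 when the i-th and j-th characters match, else max(dp[i-1][j], dp[i][j-1]).
    ·  L  Z  Z  L  W  G  Z  Z  C  L
 ·  0  0  0  0  0  0  0  0  0  0  0
 W  0  0  0  0  0  1  1  1  1  1  1
 L  0  1  1  1  1  1  1  1  1  1  2
 A  0  1  1  1  1  1  1  1  1  1  2
 W  0  1  1  1  1  2  2  2  2  2  2
 L  0  1  1  1  2  2  2  2  2  2  3
 W  0  1  1  1  2  3  3  3  3  3  3
 A  0  1  1  1  2  3  3  3  3  3  3
 L  0  1  1  1  2  3  3  3  3  3  4
 G  0  1  1  1  2  3  4  4  4  4  4
 J  0  1  1  1  2  3  4  4  4  4  4
 C  0  1  1  1  2  3  4  4  4  5  5
dp[11][10] = 5. One LCS (by backtracking along matches): LLWGC.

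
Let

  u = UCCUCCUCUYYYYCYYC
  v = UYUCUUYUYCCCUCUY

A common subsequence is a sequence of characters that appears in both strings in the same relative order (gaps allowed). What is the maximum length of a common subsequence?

9

Taking U [1,3], then C [2,4], then C [3,10], then C [5,11], then C [6,12], then U [7,13], then C [8,14], then U [9,15], then Y [16,16] gives a common subsequence of length 9. dp[17][16] = 9 confirms this is the maximum.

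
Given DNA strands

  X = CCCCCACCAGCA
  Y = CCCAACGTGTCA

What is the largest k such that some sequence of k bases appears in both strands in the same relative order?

Let dp[i][j] be the LCS length of the first i bases of X and the first j bases of Y. dp[i][j] = dp[i-1][j-1]+1 when the i-th and j-th bases match, else max(dp[i-1][j], dp[i][j-1]).
    ·  C  C  C  A  A  C  G  T  G  T  C  A
 ·  0  0  0  0  0  0  0  0  0  0  0  0  0
 C  0  1  1  1  1  1  1  1  1  1  1  1  1
 C  0  1  2  2  2  2  2  2  2  2  2  2  2
 C  0  1  2  3  3  3  3  3  3  3  3  3  3
 C  0  1  2  3  3  3  4  4  4  4  4  4  4
 C  0  1  2  3  3  3  4  4  4  4  4  5  5
 A  0  1  2  3  4  4  4  4  4  4  4  5  6
 C  0  1  2  3  4  4  5  5  5  5  5  5  6
 C  0  1  2  3  4  4  5  5  5  5  5  6  6
 A  0  1  2  3  4  5  5  5  5  5  5  6  7
 G  0  1  2  3  4  5  5  6  6  6  6  6  7
 C  0  1  2  3  4  5  6  6  6  6  6  7  7
 A  0  1  2  3  4  5  6  6  6  6  6  7  8
dp[12][12] = 8. One LCS (by backtracking along matches): CCCACGCA.

8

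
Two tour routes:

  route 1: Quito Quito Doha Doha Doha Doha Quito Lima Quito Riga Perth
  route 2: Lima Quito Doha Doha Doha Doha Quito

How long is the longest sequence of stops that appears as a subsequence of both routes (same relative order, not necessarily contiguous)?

6

Taking Quito at route 1[2]=route 2[2] → Doha at route 1[3]=route 2[3] → Doha at route 1[4]=route 2[4] → Doha at route 1[5]=route 2[5] → Doha at route 1[6]=route 2[6] → Quito at route 1[9]=route 2[7] gives a common subsequence of length 6. dp[11][7] = 6 confirms this is the maximum.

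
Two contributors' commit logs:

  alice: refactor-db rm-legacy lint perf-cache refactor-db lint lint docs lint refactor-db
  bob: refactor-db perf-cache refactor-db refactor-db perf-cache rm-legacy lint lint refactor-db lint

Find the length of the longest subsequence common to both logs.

Taking refactor-db at alice[1]=bob[1], perf-cache at alice[4]=bob[2], refactor-db at alice[5]=bob[4], lint at alice[6]=bob[7], lint at alice[7]=bob[8], lint at alice[9]=bob[10] gives a common subsequence of length 6. Since dp[10][10] = 6, nothing longer is possible.

6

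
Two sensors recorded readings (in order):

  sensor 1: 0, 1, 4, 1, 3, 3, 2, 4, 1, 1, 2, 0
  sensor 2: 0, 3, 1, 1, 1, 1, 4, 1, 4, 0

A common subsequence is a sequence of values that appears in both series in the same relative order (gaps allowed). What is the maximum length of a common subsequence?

Let dp[i][j] be the LCS length of the first i values of sensor 1 and the first j values of sensor 2. dp[i][j] = dp[i-1][j-1]+1 when the i-th and j-th values match, else max(dp[i-1][j], dp[i][j-1]).
    ·  0  3  1  1  1  1  4  1  4  0
 ·  0  0  0  0  0  0  0  0  0  0  0
 0  0  1  1  1  1  1  1  1  1  1  1
 1  0  1  1  2  2  2  2  2  2  2  2
 4  0  1  1  2  2  2  2  3  3  3  3
 1  0  1  1  2  3  3  3  3  4  4  4
 3  0  1  2  2  3  3  3  3  4  4  4
 3  0  1  2  2  3  3  3  3  4  4  4
 2  0  1  2  2  3  3  3  3  4  4  4
 4  0  1  2  2  3  3  3  4  4  5  5
 1  0  1  2  3  3  4  4  4  5  5  5
 1  0  1  2  3  4  4  5  5  5  5  5
 2  0  1  2  3  4  4  5  5  5  5  5
 0  0  1  2  3  4  4  5  5  5  5  6
dp[12][10] = 6. One LCS (by backtracking along matches): 0, 1, 4, 1, 4, 0.

6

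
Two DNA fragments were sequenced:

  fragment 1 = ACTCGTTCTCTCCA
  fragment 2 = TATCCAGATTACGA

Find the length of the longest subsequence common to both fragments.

8

Pick A (fragment 1 #1, fragment 2 #2), then C (fragment 1 #2, fragment 2 #4), then C (fragment 1 #4, fragment 2 #5), then G (fragment 1 #5, fragment 2 #7), then T (fragment 1 #6, fragment 2 #9), then T (fragment 1 #7, fragment 2 #10), then C (fragment 1 #8, fragment 2 #12), then A (fragment 1 #14, fragment 2 #14); all 8 bases appear in both, in order. dp[14][14] = 8 confirms this is the maximum.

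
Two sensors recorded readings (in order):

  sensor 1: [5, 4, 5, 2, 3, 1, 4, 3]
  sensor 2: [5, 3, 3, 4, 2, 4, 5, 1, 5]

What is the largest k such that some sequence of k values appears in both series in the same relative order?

4

One common subsequence of length 4: 5 [1,1], then 4 [2,6], then 5 [3,7], then 1 [6,8], and the DP table's final entry dp[8][9] is also 4, so no common subsequence is longer.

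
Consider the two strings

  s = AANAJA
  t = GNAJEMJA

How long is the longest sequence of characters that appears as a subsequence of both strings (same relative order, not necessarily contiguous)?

4

Let dp[i][j] be the LCS length of the first i characters of s and the first j characters of t. dp[i][j] = dp[i-1][j-1]+1 when the i-th and j-th characters match, else max(dp[i-1][j], dp[i][j-1]).
    ·  G  N  A  J  E  M  J  A
 ·  0  0  0  0  0  0  0  0  0
 A  0  0  0  1  1  1  1  1  1
 A  0  0  0  1  1  1  1  1  2
 N  0  0  1  1  1  1  1  1  2
 A  0  0  1  2  2  2  2  2  2
 J  0  0  1  2  3  3  3  3  3
 A  0  0  1  2  3  3  3  3  4
dp[6][8] = 4. One LCS (by backtracking along matches): NAJA.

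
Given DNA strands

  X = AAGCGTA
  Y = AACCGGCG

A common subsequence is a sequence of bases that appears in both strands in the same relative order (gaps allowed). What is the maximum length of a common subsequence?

5

Match A (X #1, Y #1), then A (X #2, Y #2), then G (X #3, Y #6), then C (X #4, Y #7), then G (X #5, Y #8) — 5 bases in the same relative order in both, and the DP table's final entry dp[7][8] is also 5, so no common subsequence is longer.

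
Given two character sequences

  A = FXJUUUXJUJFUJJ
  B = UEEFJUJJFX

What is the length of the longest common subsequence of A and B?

Pick F [1,4], J [3,5], U [6,6], J [8,7], J [10,8], F [11,9]; all 6 characters appear in both, in order, and the DP table's final entry dp[14][10] is also 6, so no common subsequence is longer.

6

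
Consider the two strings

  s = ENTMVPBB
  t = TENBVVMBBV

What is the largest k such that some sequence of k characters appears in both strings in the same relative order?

Let dp[i][j] be the LCS length of the first i characters of s and the first j characters of t. dp[i][j] = dp[i-1][j-1]+1 when the i-th and j-th characters match, else max(dp[i-1][j], dp[i][j-1]).
    ·  T  E  N  B  V  V  M  B  B  V
 ·  0  0  0  0  0  0  0  0  0  0  0
 E  0  0  1  1  1  1  1  1  1  1  1
 N  0  0  1  2  2  2  2  2  2  2  2
 T  0  1  1  2  2  2  2  2  2  2  2
 M  0  1  1  2  2  2  2  3  3  3  3
 V  0  1  1  2  2  3  3  3  3  3  4
 P  0  1  1  2  2  3  3  3  3  3  4
 B  0  1  1  2  3  3  3  3  4  4  4
 B  0  1  1  2  3  3  3  3  4  5  5
dp[8][10] = 5. One LCS (by backtracking along matches): ENMBB.

5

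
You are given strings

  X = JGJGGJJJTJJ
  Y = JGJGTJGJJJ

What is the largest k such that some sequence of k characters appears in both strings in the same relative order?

8

Let dp[i][j] be the LCS length of the first i characters of X and the first j characters of Y. dp[i][j] = dp[i-1][j-1]+1 when the i-th and j-th characters match, else max(dp[i-1][j], dp[i][j-1]).
    ·  J  G  J  G  T  J  G  J  J  J
 ·  0  0  0  0  0  0  0  0  0  0  0
 J  0  1  1  1  1  1  1  1  1  1  1
 G  0  1  2  2  2  2  2  2  2  2  2
 J  0  1  2  3  3  3  3  3  3  3  3
 G  0  1  2  3  4  4  4  4  4  4  4
 G  0  1  2  3  4  4  4  5  5  5  5
 J  0  1  2  3  4  4  5  5  6  6  6
 J  0  1  2  3  4  4  5  5  6  7  7
 J  0  1  2  3  4  4  5  5  6  7  8
 T  0  1  2  3  4  5  5  5  6  7  8
 J  0  1  2  3  4  5  6  6  6  7  8
 J  0  1  2  3  4  5  6  6  7  7  8
dp[11][10] = 8. One LCS (by backtracking along matches): JGJGGJJJ.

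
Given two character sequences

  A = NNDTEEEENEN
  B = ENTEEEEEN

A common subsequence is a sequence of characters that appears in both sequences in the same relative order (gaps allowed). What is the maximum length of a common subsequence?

8

One common subsequence of length 8: N at A[2]=B[2]; then T at A[4]=B[3]; then E at A[5]=B[4]; then E at A[6]=B[5]; then E at A[7]=B[6]; then E at A[8]=B[7]; then E at A[10]=B[8]; then N at A[11]=B[9]. Since dp[11][9] = 8, nothing longer is possible.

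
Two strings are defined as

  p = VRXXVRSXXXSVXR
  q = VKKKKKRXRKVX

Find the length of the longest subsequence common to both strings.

6

Taking V at p[1]=q[1]; then R at p[2]=q[7]; then X at p[4]=q[8]; then R at p[6]=q[9]; then V at p[12]=q[11]; then X at p[13]=q[12] gives a common subsequence of length 6. dp[14][12] = 6 confirms this is the maximum.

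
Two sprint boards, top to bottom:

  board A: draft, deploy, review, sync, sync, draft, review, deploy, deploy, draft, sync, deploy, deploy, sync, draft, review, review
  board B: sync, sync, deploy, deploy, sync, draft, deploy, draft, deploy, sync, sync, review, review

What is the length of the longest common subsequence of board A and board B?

Match sync (board A #4, board B #1) → sync (board A #5, board B #2) → deploy (board A #8, board B #3) → deploy (board A #9, board B #4) → draft (board A #10, board B #6) → deploy (board A #12, board B #7) → deploy (board A #13, board B #9) → sync (board A #14, board B #11) → review (board A #16, board B #12) → review (board A #17, board B #13) — 10 tasks in the same relative order in both, and the DP table's final entry dp[17][13] is also 10, so no common subsequence is longer.

10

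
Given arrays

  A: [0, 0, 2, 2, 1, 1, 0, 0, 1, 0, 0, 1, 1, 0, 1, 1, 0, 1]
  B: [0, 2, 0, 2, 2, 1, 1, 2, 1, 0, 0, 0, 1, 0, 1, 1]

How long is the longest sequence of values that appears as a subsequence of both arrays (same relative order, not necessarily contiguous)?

One common subsequence of length 13: 0 at A[1]=B[1], 0 at A[2]=B[3], 2 at A[3]=B[4], 2 at A[4]=B[5], 1 at A[5]=B[7], 1 at A[6]=B[9], 0 at A[8]=B[10], 0 at A[10]=B[11], 0 at A[11]=B[12], 1 at A[13]=B[13], 0 at A[14]=B[14], 1 at A[16]=B[15], 1 at A[18]=B[16]. The LCS DP gives dp[18][16] = 13, so this is optimal.

13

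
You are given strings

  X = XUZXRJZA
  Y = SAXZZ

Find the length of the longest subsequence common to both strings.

3

Match X at X[1]=Y[3], then Z at X[3]=Y[4], then Z at X[7]=Y[5] — 3 characters in the same relative order in both. Since dp[8][5] = 3, nothing longer is possible.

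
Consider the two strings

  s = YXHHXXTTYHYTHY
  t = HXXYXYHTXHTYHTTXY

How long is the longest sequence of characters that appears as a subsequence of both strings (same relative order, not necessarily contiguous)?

9

Pick Y [1,4], then X [2,5], then H [3,7], then H [4,10], then T [8,11], then Y [9,12], then H [10,13], then T [12,15], then Y [14,17]; all 9 characters appear in both, in order, and the DP table's final entry dp[14][17] is also 9, so no common subsequence is longer.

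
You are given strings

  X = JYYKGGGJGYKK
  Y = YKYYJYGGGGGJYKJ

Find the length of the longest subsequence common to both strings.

8

Match J [1,5] → Y [2,6] → G [5,9] → G [6,10] → G [7,11] → J [8,12] → Y [10,13] → K [11,14] — 8 characters in the same relative order in both. dp[12][15] = 8 confirms this is the maximum.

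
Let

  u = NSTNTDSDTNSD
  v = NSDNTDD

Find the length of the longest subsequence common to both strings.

One common subsequence of length 6: N at u[1]=v[1] → S at u[2]=v[2] → N at u[4]=v[4] → T at u[5]=v[5] → D at u[8]=v[6] → D at u[12]=v[7]. Since dp[12][7] = 6, nothing longer is possible.

6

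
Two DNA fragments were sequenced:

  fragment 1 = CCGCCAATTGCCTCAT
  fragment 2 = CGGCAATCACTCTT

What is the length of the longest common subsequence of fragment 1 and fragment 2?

Pick C (fragment 1 #1, fragment 2 #1), G (fragment 1 #3, fragment 2 #3), C (fragment 1 #5, fragment 2 #4), A (fragment 1 #6, fragment 2 #5), A (fragment 1 #7, fragment 2 #6), T (fragment 1 #9, fragment 2 #7), C (fragment 1 #11, fragment 2 #8), C (fragment 1 #12, fragment 2 #10), T (fragment 1 #13, fragment 2 #11), C (fragment 1 #14, fragment 2 #12), T (fragment 1 #16, fragment 2 #14); all 11 bases appear in both, in order. The LCS DP gives dp[16][14] = 11, so this is optimal.

11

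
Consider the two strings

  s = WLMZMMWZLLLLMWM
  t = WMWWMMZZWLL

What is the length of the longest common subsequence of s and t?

7

Match W at s[1]=t[1] → M at s[3]=t[2] → M at s[5]=t[5] → M at s[6]=t[6] → W at s[7]=t[9] → L at s[11]=t[10] → L at s[12]=t[11] — 7 characters in the same relative order in both. dp[15][11] = 7 confirms this is the maximum.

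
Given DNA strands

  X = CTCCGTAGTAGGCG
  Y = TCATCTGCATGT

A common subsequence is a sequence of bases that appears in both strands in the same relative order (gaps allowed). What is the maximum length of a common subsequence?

7

Taking C (X #1, Y #2) → T (X #2, Y #4) → C (X #3, Y #5) → C (X #4, Y #8) → T (X #6, Y #10) → G (X #8, Y #11) → T (X #9, Y #12) gives a common subsequence of length 7. Since dp[14][12] = 7, nothing longer is possible.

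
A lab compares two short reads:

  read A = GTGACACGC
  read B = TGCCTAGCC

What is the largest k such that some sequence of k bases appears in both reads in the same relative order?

Pick T [2,1], G [3,2], C [5,4], A [6,6], C [7,8], C [9,9]; all 6 bases appear in both, in order. dp[9][9] = 6 confirms this is the maximum.

6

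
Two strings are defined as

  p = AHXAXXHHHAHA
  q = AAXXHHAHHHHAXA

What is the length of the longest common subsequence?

9

Pick A at p[1]=q[1], then A at p[4]=q[2], then X at p[5]=q[3], then X at p[6]=q[4], then H at p[7]=q[9], then H at p[8]=q[10], then H at p[9]=q[11], then A at p[10]=q[12], then A at p[12]=q[14]; all 9 characters appear in both, in order. Since dp[12][14] = 9, nothing longer is possible.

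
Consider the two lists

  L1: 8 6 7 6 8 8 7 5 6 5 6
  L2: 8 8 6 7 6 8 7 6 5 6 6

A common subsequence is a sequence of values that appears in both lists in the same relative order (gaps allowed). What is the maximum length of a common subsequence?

Pick 8 [1,2], then 6 [2,3], then 7 [3,4], then 6 [4,5], then 8 [6,6], then 7 [7,7], then 5 [8,9], then 6 [9,10], then 6 [11,11]; all 9 values appear in both, in order. dp[11][11] = 9 confirms this is the maximum.

9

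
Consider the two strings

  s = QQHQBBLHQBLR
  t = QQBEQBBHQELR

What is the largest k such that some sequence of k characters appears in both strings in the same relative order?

Let dp[i][j] be the LCS length of the first i characters of s and the first j characters of t. dp[i][j] = dp[i-1][j-1]+1 when the i-th and j-th characters match, else max(dp[i-1][j], dp[i][j-1]).
    ·  Q  Q  B  E  Q  B  B  H  Q  E  L  R
 ·  0  0  0  0  0  0  0  0  0  0  0  0  0
 Q  0  1  1  1  1  1  1  1  1  1  1  1  1
 Q  0  1  2  2  2  2  2  2  2  2  2  2  2
 H  0  1  2  2  2  2  2  2  3  3  3  3  3
 Q  0  1  2  2  2  3  3  3  3  4  4  4  4
 B  0  1  2  3  3  3  4  4  4  4  4  4  4
 B  0  1  2  3  3  3  4  5  5  5  5  5  5
 L  0  1  2  3  3  3  4  5  5  5  5  6  6
 H  0  1  2  3  3  3  4  5  6  6  6  6  6
 Q  0  1  2  3  3  4  4  5  6  7  7  7  7
 B  0  1  2  3  3  4  5  5  6  7  7  7  7
 L  0  1  2  3  3  4  5  5  6  7  7  8  8
 R  0  1  2  3  3  4  5  5  6  7  7  8  9
dp[12][12] = 9. One LCS (by backtracking along matches): QQQBBHQLR.

9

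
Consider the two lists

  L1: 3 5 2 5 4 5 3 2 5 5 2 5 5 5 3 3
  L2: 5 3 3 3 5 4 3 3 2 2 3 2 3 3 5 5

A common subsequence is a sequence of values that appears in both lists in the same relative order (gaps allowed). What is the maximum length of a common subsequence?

8

Match 3 [1,4] → 5 [4,5] → 4 [5,6] → 3 [7,8] → 2 [8,10] → 2 [11,12] → 5 [13,15] → 5 [14,16] — 8 values in the same relative order in both. The LCS DP gives dp[16][16] = 8, so this is optimal.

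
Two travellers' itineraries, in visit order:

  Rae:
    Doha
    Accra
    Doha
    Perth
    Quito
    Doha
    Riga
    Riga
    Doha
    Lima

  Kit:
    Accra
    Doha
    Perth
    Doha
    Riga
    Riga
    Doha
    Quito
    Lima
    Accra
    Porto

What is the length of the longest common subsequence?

Taking Accra at Rae[2]=Kit[1], then Doha at Rae[3]=Kit[2], then Perth at Rae[4]=Kit[3], then Doha at Rae[6]=Kit[4], then Riga at Rae[7]=Kit[5], then Riga at Rae[8]=Kit[6], then Doha at Rae[9]=Kit[7], then Lima at Rae[10]=Kit[9] gives a common subsequence of length 8, and the DP table's final entry dp[10][11] is also 8, so no common subsequence is longer.

8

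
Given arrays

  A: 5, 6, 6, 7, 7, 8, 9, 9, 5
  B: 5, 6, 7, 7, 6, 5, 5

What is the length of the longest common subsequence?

Let dp[i][j] be the LCS length of the first i values of A and the first j values of B. dp[i][j] = dp[i-1][j-1]+1 when the i-th and j-th values match, else max(dp[i-1][j], dp[i][j-1]).
    ·  5  6  7  7  6  5  5
 ·  0  0  0  0  0  0  0  0
 5  0  1  1  1  1  1  1  1
 6  0  1  2  2  2  2  2  2
 6  0  1  2  2  2  3  3  3
 7  0  1  2  3  3  3  3  3
 7  0  1  2  3  4  4  4  4
 8  0  1  2  3  4  4  4  4
 9  0  1  2  3  4  4  4  4
 9  0  1  2  3  4  4  4  4
 5  0  1  2  3  4  4  5  5
dp[9][7] = 5. One LCS (by backtracking along matches): 5, 6, 7, 7, 5.

5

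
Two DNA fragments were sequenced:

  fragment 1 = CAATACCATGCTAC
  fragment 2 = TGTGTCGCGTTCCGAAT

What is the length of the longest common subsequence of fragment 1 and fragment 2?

Pick C [1,8]; then T [4,11]; then C [6,12]; then C [7,13]; then A [8,16]; then T [12,17]; all 6 bases appear in both, in order. The LCS DP gives dp[14][17] = 6, so this is optimal.

6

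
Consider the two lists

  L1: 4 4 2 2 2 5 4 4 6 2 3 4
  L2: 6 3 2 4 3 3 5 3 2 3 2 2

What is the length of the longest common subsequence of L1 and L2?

4

Match 4 (L1 #1, L2 #4), then 2 (L1 #3, L2 #9), then 2 (L1 #5, L2 #11), then 2 (L1 #10, L2 #12) — 4 values in the same relative order in both, and the DP table's final entry dp[12][12] is also 4, so no common subsequence is longer.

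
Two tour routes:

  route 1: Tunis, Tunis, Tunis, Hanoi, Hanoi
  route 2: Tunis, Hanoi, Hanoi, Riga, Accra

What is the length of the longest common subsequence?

Pick Tunis [3,1], Hanoi [4,2], Hanoi [5,3]; all 3 stops appear in both, in order. Since dp[5][5] = 3, nothing longer is possible.

3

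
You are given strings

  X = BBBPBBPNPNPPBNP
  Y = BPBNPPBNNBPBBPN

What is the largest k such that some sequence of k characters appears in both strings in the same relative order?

9

Match B (X #1, Y #1), then B (X #2, Y #3), then P (X #4, Y #6), then B (X #6, Y #7), then N (X #8, Y #8), then N (X #10, Y #9), then P (X #11, Y #11), then P (X #12, Y #14), then N (X #14, Y #15) — 9 characters in the same relative order in both, and the DP table's final entry dp[15][15] is also 9, so no common subsequence is longer.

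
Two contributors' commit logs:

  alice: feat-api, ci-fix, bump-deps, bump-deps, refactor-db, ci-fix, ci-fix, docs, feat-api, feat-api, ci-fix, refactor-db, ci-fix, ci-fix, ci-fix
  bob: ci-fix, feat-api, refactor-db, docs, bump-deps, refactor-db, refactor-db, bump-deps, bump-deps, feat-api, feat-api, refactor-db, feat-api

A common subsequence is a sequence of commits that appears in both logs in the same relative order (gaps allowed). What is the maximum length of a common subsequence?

Match feat-api at alice[1]=bob[2], then bump-deps at alice[3]=bob[8], then bump-deps at alice[4]=bob[9], then feat-api at alice[9]=bob[10], then feat-api at alice[10]=bob[11], then refactor-db at alice[12]=bob[12] — 6 commits in the same relative order in both. The LCS DP gives dp[15][13] = 6, so this is optimal.

6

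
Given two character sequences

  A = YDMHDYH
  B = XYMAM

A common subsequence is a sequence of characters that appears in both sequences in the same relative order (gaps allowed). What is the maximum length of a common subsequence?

Let dp[i][j] be the LCS length of the first i characters of A and the first j characters of B. dp[i][j] = dp[i-1][j-1]+1 when the i-th and j-th characters match, else max(dp[i-1][j], dp[i][j-1]).
    ·  X  Y  M  A  M
 ·  0  0  0  0  0  0
 Y  0  0  1  1  1  1
 D  0  0  1  1  1  1
 M  0  0  1  2  2  2
 H  0  0  1  2  2  2
 D  0  0  1  2  2  2
 Y  0  0  1  2  2  2
 H  0  0  1  2  2  2
dp[7][5] = 2. One LCS (by backtracking along matches): YM.

2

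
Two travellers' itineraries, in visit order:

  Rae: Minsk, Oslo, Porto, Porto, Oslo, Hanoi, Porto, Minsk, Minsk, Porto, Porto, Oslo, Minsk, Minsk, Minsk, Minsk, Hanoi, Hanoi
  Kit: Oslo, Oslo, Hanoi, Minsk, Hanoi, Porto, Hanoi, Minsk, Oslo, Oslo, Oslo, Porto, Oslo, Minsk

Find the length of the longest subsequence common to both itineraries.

One common subsequence of length 8: Oslo at Rae[2]=Kit[1], then Oslo at Rae[5]=Kit[2], then Hanoi at Rae[6]=Kit[5], then Porto at Rae[7]=Kit[6], then Minsk at Rae[8]=Kit[8], then Porto at Rae[11]=Kit[12], then Oslo at Rae[12]=Kit[13], then Minsk at Rae[16]=Kit[14]. The LCS DP gives dp[18][14] = 8, so this is optimal.

8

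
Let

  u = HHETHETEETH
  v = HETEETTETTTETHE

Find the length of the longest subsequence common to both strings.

9

Match H (u #2, v #1); then E (u #3, v #2); then T (u #4, v #3); then E (u #6, v #5); then T (u #7, v #7); then E (u #8, v #8); then E (u #9, v #12); then T (u #10, v #13); then H (u #11, v #14) — 9 characters in the same relative order in both, and the DP table's final entry dp[11][15] is also 9, so no common subsequence is longer.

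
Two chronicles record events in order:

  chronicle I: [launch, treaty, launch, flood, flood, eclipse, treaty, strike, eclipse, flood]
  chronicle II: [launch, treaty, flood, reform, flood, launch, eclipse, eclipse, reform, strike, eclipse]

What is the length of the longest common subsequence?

One common subsequence of length 7: launch (chronicle I #1, chronicle II #1) → treaty (chronicle I #2, chronicle II #2) → flood (chronicle I #4, chronicle II #3) → flood (chronicle I #5, chronicle II #5) → eclipse (chronicle I #6, chronicle II #8) → strike (chronicle I #8, chronicle II #10) → eclipse (chronicle I #9, chronicle II #11). The LCS DP gives dp[10][11] = 7, so this is optimal.

7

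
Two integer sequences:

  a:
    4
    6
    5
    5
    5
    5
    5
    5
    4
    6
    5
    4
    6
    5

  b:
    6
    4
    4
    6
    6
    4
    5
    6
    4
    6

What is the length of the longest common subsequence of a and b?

Taking 4 at a[1]=b[3], then 6 at a[2]=b[5], then 5 at a[8]=b[7], then 6 at a[10]=b[8], then 4 at a[12]=b[9], then 6 at a[13]=b[10] gives a common subsequence of length 6, and the DP table's final entry dp[14][10] is also 6, so no common subsequence is longer.

6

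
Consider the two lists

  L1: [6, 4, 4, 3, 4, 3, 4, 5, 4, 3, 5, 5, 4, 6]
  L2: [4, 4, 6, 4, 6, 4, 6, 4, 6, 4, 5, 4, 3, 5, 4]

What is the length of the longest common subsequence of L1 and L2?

10

Taking 6 [1,3], 4 [2,4], 4 [3,6], 4 [5,8], 4 [7,10], 5 [8,11], 4 [9,12], 3 [10,13], 5 [12,14], 4 [13,15] gives a common subsequence of length 10. dp[14][15] = 10 confirms this is the maximum.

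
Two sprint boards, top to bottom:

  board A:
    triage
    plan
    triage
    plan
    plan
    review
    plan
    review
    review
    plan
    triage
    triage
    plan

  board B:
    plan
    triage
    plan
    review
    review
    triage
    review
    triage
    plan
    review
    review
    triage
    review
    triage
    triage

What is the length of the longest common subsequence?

9

One common subsequence of length 9: triage [1,2] → plan [2,3] → triage [3,8] → plan [5,9] → review [6,10] → review [8,11] → review [9,13] → triage [11,14] → triage [12,15]. dp[13][15] = 9 confirms this is the maximum.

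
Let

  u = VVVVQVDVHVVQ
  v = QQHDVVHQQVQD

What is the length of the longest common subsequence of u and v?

6

One common subsequence of length 6: Q at u[5]=v[2], then V at u[6]=v[5], then V at u[8]=v[6], then H at u[9]=v[7], then V at u[11]=v[10], then Q at u[12]=v[11]. Since dp[12][12] = 6, nothing longer is possible.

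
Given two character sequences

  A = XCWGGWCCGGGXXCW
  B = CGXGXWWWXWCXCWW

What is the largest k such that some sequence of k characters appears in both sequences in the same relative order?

Taking C (A #2, B #1); then G (A #4, B #2); then G (A #5, B #4); then W (A #6, B #10); then C (A #8, B #11); then X (A #13, B #12); then C (A #14, B #13); then W (A #15, B #15) gives a common subsequence of length 8. The LCS DP gives dp[15][15] = 8, so this is optimal.

8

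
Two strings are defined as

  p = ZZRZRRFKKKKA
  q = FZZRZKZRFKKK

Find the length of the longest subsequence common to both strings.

9

Match Z at p[1]=q[2] → Z at p[2]=q[3] → R at p[3]=q[4] → Z at p[4]=q[7] → R at p[6]=q[8] → F at p[7]=q[9] → K at p[9]=q[10] → K at p[10]=q[11] → K at p[11]=q[12] — 9 characters in the same relative order in both. dp[12][12] = 9 confirms this is the maximum.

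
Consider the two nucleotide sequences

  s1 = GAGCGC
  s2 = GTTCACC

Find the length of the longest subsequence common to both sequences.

4

One common subsequence of length 4: G (s1 #1, s2 #1), then A (s1 #2, s2 #5), then C (s1 #4, s2 #6), then C (s1 #6, s2 #7). The LCS DP gives dp[6][7] = 4, so this is optimal.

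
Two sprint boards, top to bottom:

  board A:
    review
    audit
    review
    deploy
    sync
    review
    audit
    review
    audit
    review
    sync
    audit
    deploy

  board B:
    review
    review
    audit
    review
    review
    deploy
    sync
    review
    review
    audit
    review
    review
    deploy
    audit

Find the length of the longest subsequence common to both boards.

10

Taking review (board A #1, board B #2), then audit (board A #2, board B #3), then review (board A #3, board B #5), then deploy (board A #4, board B #6), then sync (board A #5, board B #7), then review (board A #6, board B #9), then audit (board A #7, board B #10), then review (board A #8, board B #11), then review (board A #10, board B #12), then audit (board A #12, board B #14) gives a common subsequence of length 10, and the DP table's final entry dp[13][14] is also 10, so no common subsequence is longer.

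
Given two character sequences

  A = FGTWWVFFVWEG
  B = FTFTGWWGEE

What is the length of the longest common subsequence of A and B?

One common subsequence of length 5: F at A[1]=B[3], G at A[2]=B[5], W at A[4]=B[6], W at A[5]=B[7], E at A[11]=B[10]. Since dp[12][10] = 5, nothing longer is possible.

5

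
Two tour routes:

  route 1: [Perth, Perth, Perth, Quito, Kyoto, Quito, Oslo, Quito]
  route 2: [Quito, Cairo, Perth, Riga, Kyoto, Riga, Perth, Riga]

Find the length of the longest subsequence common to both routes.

2

Pick Perth [1,3]; then Perth [2,7]; all 2 stops appear in both, in order. dp[8][8] = 2 confirms this is the maximum.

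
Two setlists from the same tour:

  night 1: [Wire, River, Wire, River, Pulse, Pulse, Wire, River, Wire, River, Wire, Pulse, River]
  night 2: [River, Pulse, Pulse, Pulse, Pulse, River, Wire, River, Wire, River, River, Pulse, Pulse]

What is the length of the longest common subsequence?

8

Pick River at night 1[2]=night 2[1]; then Pulse at night 1[5]=night 2[4]; then Pulse at night 1[6]=night 2[5]; then Wire at night 1[7]=night 2[7]; then River at night 1[8]=night 2[8]; then Wire at night 1[9]=night 2[9]; then River at night 1[10]=night 2[11]; then Pulse at night 1[12]=night 2[13]; all 8 songs appear in both, in order. Since dp[13][13] = 8, nothing longer is possible.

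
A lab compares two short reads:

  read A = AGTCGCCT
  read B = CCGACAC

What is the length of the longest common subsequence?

Taking C (read A #4, read B #2), G (read A #5, read B #3), C (read A #6, read B #5), C (read A #7, read B #7) gives a common subsequence of length 4. The LCS DP gives dp[8][7] = 4, so this is optimal.

4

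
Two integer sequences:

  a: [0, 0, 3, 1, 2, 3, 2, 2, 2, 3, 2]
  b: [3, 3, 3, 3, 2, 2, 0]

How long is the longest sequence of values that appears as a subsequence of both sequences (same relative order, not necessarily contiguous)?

Taking 3 at a[3]=b[3], 3 at a[6]=b[4], 2 at a[7]=b[5], 2 at a[8]=b[6] gives a common subsequence of length 4. dp[11][7] = 4 confirms this is the maximum.

4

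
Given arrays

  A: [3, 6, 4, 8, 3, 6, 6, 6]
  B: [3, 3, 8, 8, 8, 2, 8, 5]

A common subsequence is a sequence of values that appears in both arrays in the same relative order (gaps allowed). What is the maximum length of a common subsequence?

2

Pick 3 [1,2], then 8 [4,7]; all 2 values appear in both, in order. dp[8][8] = 2 confirms this is the maximum.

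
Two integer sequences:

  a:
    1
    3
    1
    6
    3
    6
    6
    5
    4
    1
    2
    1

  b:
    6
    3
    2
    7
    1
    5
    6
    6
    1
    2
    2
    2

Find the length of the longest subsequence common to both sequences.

6

Pick 3 (a #2, b #2), 1 (a #3, b #5), 6 (a #6, b #7), 6 (a #7, b #8), 1 (a #10, b #9), 2 (a #11, b #12); all 6 values appear in both, in order. dp[12][12] = 6 confirms this is the maximum.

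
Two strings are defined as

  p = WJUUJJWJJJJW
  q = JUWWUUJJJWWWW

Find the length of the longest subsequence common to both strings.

Taking W [1,4] → U [3,5] → U [4,6] → J [5,8] → J [6,9] → W [7,12] → W [12,13] gives a common subsequence of length 7. dp[12][13] = 7 confirms this is the maximum.

7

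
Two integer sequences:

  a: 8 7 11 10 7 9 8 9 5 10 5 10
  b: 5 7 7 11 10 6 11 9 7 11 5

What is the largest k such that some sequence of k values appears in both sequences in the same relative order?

Let dp[i][j] be the LCS length of the first i values of a and the first j values of b. dp[i][j] = dp[i-1][j-1]+1 when the i-th and j-th values match, else max(dp[i-1][j], dp[i][j-1]).
    ·  5  7  7 11 10  6 11  9  7 11  5
 ·  0  0  0  0  0  0  0  0  0  0  0  0
 8  0  0  0  0  0  0  0  0  0  0  0  0
 7  0  0  1  1  1  1  1  1  1  1  1  1
11  0  0  1  1  2  2  2  2  2  2  2  2
10  0  0  1  1  2  3  3  3  3  3  3  3
 7  0  0  1  2  2  3  3  3  3  4  4  4
 9  0  0  1  2  2  3  3  3  4  4  4  4
 8  0  0  1  2  2  3  3  3  4  4  4  4
 9  0  0  1  2  2  3  3  3  4  4  4  4
 5  0  1  1  2  2  3  3  3  4  4  4  5
10  0  1  1  2  2  3  3  3  4  4  4  5
 5  0  1  1  2  2  3  3  3  4  4  4  5
10  0  1  1  2  2  3  3  3  4  4  4  5
dp[12][11] = 5. One LCS (by backtracking along matches): 7, 11, 10, 7, 5.

5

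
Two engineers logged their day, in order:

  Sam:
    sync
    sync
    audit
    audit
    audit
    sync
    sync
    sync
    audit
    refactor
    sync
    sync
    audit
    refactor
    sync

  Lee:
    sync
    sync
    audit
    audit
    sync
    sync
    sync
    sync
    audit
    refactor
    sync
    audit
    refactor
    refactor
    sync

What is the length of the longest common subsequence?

Taking sync [1,1], sync [2,2], audit [3,3], audit [4,4], sync [6,6], sync [7,7], sync [8,8], audit [9,9], refactor [10,10], sync [12,11], audit [13,12], refactor [14,14], sync [15,15] gives a common subsequence of length 13, and the DP table's final entry dp[15][15] is also 13, so no common subsequence is longer.

13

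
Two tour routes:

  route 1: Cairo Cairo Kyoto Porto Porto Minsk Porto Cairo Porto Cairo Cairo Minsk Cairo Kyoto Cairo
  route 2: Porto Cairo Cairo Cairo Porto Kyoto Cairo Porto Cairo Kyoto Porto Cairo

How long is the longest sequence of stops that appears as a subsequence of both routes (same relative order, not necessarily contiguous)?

Pick Cairo (route 1 #1, route 2 #3) → Cairo (route 1 #2, route 2 #4) → Kyoto (route 1 #3, route 2 #6) → Cairo (route 1 #8, route 2 #7) → Porto (route 1 #9, route 2 #8) → Cairo (route 1 #13, route 2 #9) → Kyoto (route 1 #14, route 2 #10) → Cairo (route 1 #15, route 2 #12); all 8 stops appear in both, in order. The LCS DP gives dp[15][12] = 8, so this is optimal.

8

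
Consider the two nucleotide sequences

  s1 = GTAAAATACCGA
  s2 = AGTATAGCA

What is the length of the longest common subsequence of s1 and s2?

Let dp[i][j] be the LCS length of the first i bases of s1 and the first j bases of s2. dp[i][j] = dp[i-1][j-1]+1 when the i-th and j-th bases match, else max(dp[i-1][j], dp[i][j-1]).
    ·  A  G  T  A  T  A  G  C  A
 ·  0  0  0  0  0  0  0  0  0  0
 G  0  0  1  1  1  1  1  1  1  1
 T  0  0  1  2  2  2  2  2  2  2
 A  0  1  1  2  3  3  3  3  3  3
 A  0  1  1  2  3  3  4  4  4  4
 A  0  1  1  2  3  3  4  4  4  5
 A  0  1  1  2  3  3  4  4  4  5
 T  0  1  1  2  3  4  4  4  4  5
 A  0  1  1  2  3  4  5  5  5  5
 C  0  1  1  2  3  4  5  5  6  6
 C  0  1  1  2  3  4  5  5  6  6
 G  0  1  2  2  3  4  5  6  6  6
 A  0  1  2  2  3  4  5  6  6  7
dp[12][9] = 7. One LCS (by backtracking along matches): GTATACA.

7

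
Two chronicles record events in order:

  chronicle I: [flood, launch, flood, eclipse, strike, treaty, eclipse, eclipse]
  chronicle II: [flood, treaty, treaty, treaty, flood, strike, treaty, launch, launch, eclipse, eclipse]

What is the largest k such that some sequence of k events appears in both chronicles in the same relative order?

6

One common subsequence of length 6: flood [1,1]; then flood [3,5]; then strike [5,6]; then treaty [6,7]; then eclipse [7,10]; then eclipse [8,11]. The LCS DP gives dp[8][11] = 6, so this is optimal.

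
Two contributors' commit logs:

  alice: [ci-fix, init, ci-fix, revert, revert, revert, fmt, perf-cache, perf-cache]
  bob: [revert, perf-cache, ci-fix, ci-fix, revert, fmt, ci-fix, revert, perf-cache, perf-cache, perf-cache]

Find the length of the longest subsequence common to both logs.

Pick ci-fix at alice[1]=bob[3], then ci-fix at alice[3]=bob[4], then revert at alice[4]=bob[5], then revert at alice[5]=bob[8], then perf-cache at alice[8]=bob[10], then perf-cache at alice[9]=bob[11]; all 6 commits appear in both, in order. dp[9][11] = 6 confirms this is the maximum.

6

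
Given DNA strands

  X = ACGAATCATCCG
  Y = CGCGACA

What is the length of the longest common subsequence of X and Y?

Pick C at X[2]=Y[3]; then G at X[3]=Y[4]; then A at X[5]=Y[5]; then C at X[7]=Y[6]; then A at X[8]=Y[7]; all 5 bases appear in both, in order, and the DP table's final entry dp[12][7] is also 5, so no common subsequence is longer.

5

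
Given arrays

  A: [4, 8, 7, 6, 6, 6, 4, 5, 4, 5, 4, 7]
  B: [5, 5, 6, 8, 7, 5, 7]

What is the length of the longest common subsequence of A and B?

4

Let dp[i][j] be the LCS length of the first i values of A and the first j values of B. dp[i][j] = dp[i-1][j-1]+1 when the i-th and j-th values match, else max(dp[i-1][j], dp[i][j-1]).
    ·  5  5  6  8  7  5  7
 ·  0  0  0  0  0  0  0  0
 4  0  0  0  0  0  0  0  0
 8  0  0  0  0  1  1  1  1
 7  0  0  0  0  1  2  2  2
 6  0  0  0  1  1  2  2  2
 6  0  0  0  1  1  2  2  2
 6  0  0  0  1  1  2  2  2
 4  0  0  0  1  1  2  2  2
 5  0  1  1  1  1  2  3  3
 4  0  1  1  1  1  2  3  3
 5  0  1  2  2  2  2  3  3
 4  0  1  2  2  2  2  3  3
 7  0  1  2  2  2  3  3  4
dp[12][7] = 4. One LCS (by backtracking along matches): 8, 7, 5, 7.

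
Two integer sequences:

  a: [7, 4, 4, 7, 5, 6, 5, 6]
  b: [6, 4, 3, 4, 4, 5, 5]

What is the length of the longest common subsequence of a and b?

Let dp[i][j] be the LCS length of the first i values of a and the first j values of b. dp[i][j] = dp[i-1][j-1]+1 when the i-th and j-th values match, else max(dp[i-1][j], dp[i][j-1]).
    ·  6  4  3  4  4  5  5
 ·  0  0  0  0  0  0  0  0
 7  0  0  0  0  0  0  0  0
 4  0  0  1  1  1  1  1  1
 4  0  0  1  1  2  2  2  2
 7  0  0  1  1  2  2  2  2
 5  0  0  1  1  2  2  3  3
 6  0  1  1  1  2  2  3  3
 5  0  1  1  1  2  2  3  4
 6  0  1  1  1  2  2  3  4
dp[8][7] = 4. One LCS (by backtracking along matches): 4, 4, 5, 5.

4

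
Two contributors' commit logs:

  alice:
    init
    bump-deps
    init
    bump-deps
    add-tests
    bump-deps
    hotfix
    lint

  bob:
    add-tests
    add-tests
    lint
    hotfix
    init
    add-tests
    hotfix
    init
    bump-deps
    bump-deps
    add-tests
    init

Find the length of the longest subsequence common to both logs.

One common subsequence of length 4: init (alice #1, bob #8), bump-deps (alice #2, bob #9), bump-deps (alice #4, bob #10), add-tests (alice #5, bob #11). dp[8][12] = 4 confirms this is the maximum.

4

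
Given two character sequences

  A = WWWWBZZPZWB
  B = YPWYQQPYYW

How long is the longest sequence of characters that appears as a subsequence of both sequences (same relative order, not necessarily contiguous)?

3

Pick W at A[1]=B[3] → P at A[8]=B[7] → W at A[10]=B[10]; all 3 characters appear in both, in order. dp[11][10] = 3 confirms this is the maximum.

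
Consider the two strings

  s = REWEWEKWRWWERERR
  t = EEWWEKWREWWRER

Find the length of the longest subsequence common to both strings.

One common subsequence of length 12: E at s[2]=t[2]; then W at s[3]=t[3]; then W at s[5]=t[4]; then E at s[6]=t[5]; then K at s[7]=t[6]; then W at s[8]=t[7]; then R at s[9]=t[8]; then W at s[10]=t[10]; then W at s[11]=t[11]; then R at s[13]=t[12]; then E at s[14]=t[13]; then R at s[16]=t[14]. The LCS DP gives dp[16][14] = 12, so this is optimal.

12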